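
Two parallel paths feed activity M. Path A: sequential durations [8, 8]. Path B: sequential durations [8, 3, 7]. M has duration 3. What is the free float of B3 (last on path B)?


ES(B3) = sum of predecessors on chain B = 11
EF(B3) = ES + duration = 11 + 7 = 18
Successor of B3 is M. ES(M) = max(sum(A), sum(B)) = max(16, 18) = 18
Free float = ES(successor) - EF(current) = 18 - 18 = 0

0


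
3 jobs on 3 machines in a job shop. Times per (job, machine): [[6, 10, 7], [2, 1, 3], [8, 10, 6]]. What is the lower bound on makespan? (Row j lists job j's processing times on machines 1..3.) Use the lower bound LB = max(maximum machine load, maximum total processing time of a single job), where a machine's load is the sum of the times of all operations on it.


Machine loads:
  Machine 1: 6 + 2 + 8 = 16
  Machine 2: 10 + 1 + 10 = 21
  Machine 3: 7 + 3 + 6 = 16
Max machine load = 21
Job totals:
  Job 1: 23
  Job 2: 6
  Job 3: 24
Max job total = 24
Lower bound = max(21, 24) = 24

24


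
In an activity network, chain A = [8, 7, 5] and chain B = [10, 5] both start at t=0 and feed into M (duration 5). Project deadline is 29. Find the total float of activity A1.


Forward pass: ES(A1) = sum of predecessors on chain A = 0
EF = ES + duration = 0 + 8 = 8
Backward pass: LF(M) = deadline = 29; LS(M) = 29 - 5 = 24
LF(A1) = LS(M) - sum(successors on chain A) = 24 - 12 = 12
LS = LF - duration = 12 - 8 = 4
Total float = LS - ES = 4 - 0 = 4

4


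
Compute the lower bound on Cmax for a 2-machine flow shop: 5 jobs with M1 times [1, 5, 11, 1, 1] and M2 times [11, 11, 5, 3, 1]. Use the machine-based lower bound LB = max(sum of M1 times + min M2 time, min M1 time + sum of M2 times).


LB1 = sum(M1 times) + min(M2 times) = 19 + 1 = 20
LB2 = min(M1 times) + sum(M2 times) = 1 + 31 = 32
Lower bound = max(LB1, LB2) = max(20, 32) = 32

32


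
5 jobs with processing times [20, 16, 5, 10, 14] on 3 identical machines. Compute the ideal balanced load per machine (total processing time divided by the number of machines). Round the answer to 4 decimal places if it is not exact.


Total processing time = 20 + 16 + 5 + 10 + 14 = 65
Number of machines = 3
Ideal balanced load = 65 / 3 = 21.6667

21.6667


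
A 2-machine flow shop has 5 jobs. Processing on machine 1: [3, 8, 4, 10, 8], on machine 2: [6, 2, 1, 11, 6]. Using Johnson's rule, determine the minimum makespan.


Apply Johnson's rule:
  Group 1 (a <= b): [(1, 3, 6), (4, 10, 11)]
  Group 2 (a > b): [(5, 8, 6), (2, 8, 2), (3, 4, 1)]
Optimal job order: [1, 4, 5, 2, 3]
Schedule:
  Job 1: M1 done at 3, M2 done at 9
  Job 4: M1 done at 13, M2 done at 24
  Job 5: M1 done at 21, M2 done at 30
  Job 2: M1 done at 29, M2 done at 32
  Job 3: M1 done at 33, M2 done at 34
Makespan = 34

34


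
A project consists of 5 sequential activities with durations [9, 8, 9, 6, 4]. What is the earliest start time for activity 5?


Activity 5 starts after activities 1 through 4 complete.
Predecessor durations: [9, 8, 9, 6]
ES = 9 + 8 + 9 + 6 = 32

32


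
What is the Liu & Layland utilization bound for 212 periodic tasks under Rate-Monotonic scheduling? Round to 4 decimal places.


Compute 2^(1/212) = 1.0032749130
Subtract 1: 1.0032749130 - 1 = 0.0032749130
Multiply by n: 212 * 0.0032749130 = 0.6942815560
Round to 4 dp: 0.6943

0.6943


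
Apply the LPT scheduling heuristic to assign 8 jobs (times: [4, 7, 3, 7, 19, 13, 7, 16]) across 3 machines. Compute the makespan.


Sort jobs in decreasing order (LPT): [19, 16, 13, 7, 7, 7, 4, 3]
Assign each job to the least loaded machine:
  Machine 1: jobs [19, 7], load = 26
  Machine 2: jobs [16, 7, 3], load = 26
  Machine 3: jobs [13, 7, 4], load = 24
Makespan = max load = 26

26


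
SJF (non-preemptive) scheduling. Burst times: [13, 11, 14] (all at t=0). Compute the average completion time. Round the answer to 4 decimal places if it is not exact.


SJF order (ascending): [11, 13, 14]
Completion times:
  Job 1: burst=11, C=11
  Job 2: burst=13, C=24
  Job 3: burst=14, C=38
Average completion = 73/3 = 24.3333

24.3333


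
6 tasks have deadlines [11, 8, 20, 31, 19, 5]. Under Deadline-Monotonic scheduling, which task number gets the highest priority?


Sort tasks by relative deadline (ascending):
  Task 6: deadline = 5
  Task 2: deadline = 8
  Task 1: deadline = 11
  Task 5: deadline = 19
  Task 3: deadline = 20
  Task 4: deadline = 31
Priority order (highest first): [6, 2, 1, 5, 3, 4]
Highest priority task = 6

6


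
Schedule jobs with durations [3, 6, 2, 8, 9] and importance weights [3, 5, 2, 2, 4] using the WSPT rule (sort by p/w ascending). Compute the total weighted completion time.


Compute p/w ratios and sort ascending (WSPT): [(3, 3), (2, 2), (6, 5), (9, 4), (8, 2)]
Compute weighted completion times:
  Job (p=3,w=3): C=3, w*C=3*3=9
  Job (p=2,w=2): C=5, w*C=2*5=10
  Job (p=6,w=5): C=11, w*C=5*11=55
  Job (p=9,w=4): C=20, w*C=4*20=80
  Job (p=8,w=2): C=28, w*C=2*28=56
Total weighted completion time = 210

210


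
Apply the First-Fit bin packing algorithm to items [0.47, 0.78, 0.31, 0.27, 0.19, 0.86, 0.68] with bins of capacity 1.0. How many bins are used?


Place items sequentially using First-Fit:
  Item 0.47 -> new Bin 1
  Item 0.78 -> new Bin 2
  Item 0.31 -> Bin 1 (now 0.78)
  Item 0.27 -> new Bin 3
  Item 0.19 -> Bin 1 (now 0.97)
  Item 0.86 -> new Bin 4
  Item 0.68 -> Bin 3 (now 0.95)
Total bins used = 4

4


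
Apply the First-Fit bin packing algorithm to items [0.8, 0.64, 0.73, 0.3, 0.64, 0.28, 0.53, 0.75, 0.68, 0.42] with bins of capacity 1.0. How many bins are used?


Place items sequentially using First-Fit:
  Item 0.8 -> new Bin 1
  Item 0.64 -> new Bin 2
  Item 0.73 -> new Bin 3
  Item 0.3 -> Bin 2 (now 0.94)
  Item 0.64 -> new Bin 4
  Item 0.28 -> Bin 4 (now 0.92)
  Item 0.53 -> new Bin 5
  Item 0.75 -> new Bin 6
  Item 0.68 -> new Bin 7
  Item 0.42 -> Bin 5 (now 0.95)
Total bins used = 7

7


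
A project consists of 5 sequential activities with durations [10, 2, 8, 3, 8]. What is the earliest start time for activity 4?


Activity 4 starts after activities 1 through 3 complete.
Predecessor durations: [10, 2, 8]
ES = 10 + 2 + 8 = 20

20


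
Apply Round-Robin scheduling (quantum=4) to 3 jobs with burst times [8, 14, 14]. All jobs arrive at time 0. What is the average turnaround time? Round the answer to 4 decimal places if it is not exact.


Time quantum = 4
Execution trace:
  J1 runs 4 units, time = 4
  J2 runs 4 units, time = 8
  J3 runs 4 units, time = 12
  J1 runs 4 units, time = 16
  J2 runs 4 units, time = 20
  J3 runs 4 units, time = 24
  J2 runs 4 units, time = 28
  J3 runs 4 units, time = 32
  J2 runs 2 units, time = 34
  J3 runs 2 units, time = 36
Finish times: [16, 34, 36]
Average turnaround = 86/3 = 28.6667

28.6667


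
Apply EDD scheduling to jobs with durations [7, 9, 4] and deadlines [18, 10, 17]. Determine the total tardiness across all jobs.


Sort by due date (EDD order): [(9, 10), (4, 17), (7, 18)]
Compute completion times and tardiness:
  Job 1: p=9, d=10, C=9, tardiness=max(0,9-10)=0
  Job 2: p=4, d=17, C=13, tardiness=max(0,13-17)=0
  Job 3: p=7, d=18, C=20, tardiness=max(0,20-18)=2
Total tardiness = 2

2


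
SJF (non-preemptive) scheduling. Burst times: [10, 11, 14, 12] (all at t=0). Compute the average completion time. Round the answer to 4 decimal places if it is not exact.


SJF order (ascending): [10, 11, 12, 14]
Completion times:
  Job 1: burst=10, C=10
  Job 2: burst=11, C=21
  Job 3: burst=12, C=33
  Job 4: burst=14, C=47
Average completion = 111/4 = 27.75

27.75


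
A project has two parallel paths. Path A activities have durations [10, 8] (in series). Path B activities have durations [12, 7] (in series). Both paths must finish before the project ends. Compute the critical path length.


Path A total = 10 + 8 = 18
Path B total = 12 + 7 = 19
Critical path = longest path = max(18, 19) = 19

19


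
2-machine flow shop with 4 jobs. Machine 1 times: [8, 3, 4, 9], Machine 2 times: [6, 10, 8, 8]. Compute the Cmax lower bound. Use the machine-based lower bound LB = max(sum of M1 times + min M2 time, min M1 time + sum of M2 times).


LB1 = sum(M1 times) + min(M2 times) = 24 + 6 = 30
LB2 = min(M1 times) + sum(M2 times) = 3 + 32 = 35
Lower bound = max(LB1, LB2) = max(30, 35) = 35

35


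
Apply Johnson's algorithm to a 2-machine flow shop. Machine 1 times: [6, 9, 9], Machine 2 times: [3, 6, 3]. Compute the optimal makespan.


Apply Johnson's rule:
  Group 1 (a <= b): []
  Group 2 (a > b): [(2, 9, 6), (1, 6, 3), (3, 9, 3)]
Optimal job order: [2, 1, 3]
Schedule:
  Job 2: M1 done at 9, M2 done at 15
  Job 1: M1 done at 15, M2 done at 18
  Job 3: M1 done at 24, M2 done at 27
Makespan = 27

27


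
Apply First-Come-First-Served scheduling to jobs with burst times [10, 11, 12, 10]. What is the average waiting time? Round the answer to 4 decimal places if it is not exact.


FCFS order (as given): [10, 11, 12, 10]
Waiting times:
  Job 1: wait = 0
  Job 2: wait = 10
  Job 3: wait = 21
  Job 4: wait = 33
Sum of waiting times = 64
Average waiting time = 64/4 = 16.0

16.0


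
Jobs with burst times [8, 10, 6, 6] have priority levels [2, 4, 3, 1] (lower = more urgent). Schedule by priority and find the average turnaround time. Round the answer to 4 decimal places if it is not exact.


Sort by priority (ascending = highest first):
Order: [(1, 6), (2, 8), (3, 6), (4, 10)]
Completion times:
  Priority 1, burst=6, C=6
  Priority 2, burst=8, C=14
  Priority 3, burst=6, C=20
  Priority 4, burst=10, C=30
Average turnaround = 70/4 = 17.5

17.5


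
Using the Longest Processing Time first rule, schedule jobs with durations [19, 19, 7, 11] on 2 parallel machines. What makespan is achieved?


Sort jobs in decreasing order (LPT): [19, 19, 11, 7]
Assign each job to the least loaded machine:
  Machine 1: jobs [19, 11], load = 30
  Machine 2: jobs [19, 7], load = 26
Makespan = max load = 30

30


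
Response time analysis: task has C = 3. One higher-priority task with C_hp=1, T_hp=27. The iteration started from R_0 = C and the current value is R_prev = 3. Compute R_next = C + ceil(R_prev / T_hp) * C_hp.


R_next = C + ceil(R_prev / T_hp) * C_hp
ceil(3 / 27) = ceil(0.1111) = 1
Interference = 1 * 1 = 1
R_next = 3 + 1 = 4

4


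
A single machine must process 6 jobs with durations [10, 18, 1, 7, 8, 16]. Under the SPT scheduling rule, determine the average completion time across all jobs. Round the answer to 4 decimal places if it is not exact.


Sort jobs by processing time (SPT order): [1, 7, 8, 10, 16, 18]
Compute completion times sequentially:
  Job 1: processing = 1, completes at 1
  Job 2: processing = 7, completes at 8
  Job 3: processing = 8, completes at 16
  Job 4: processing = 10, completes at 26
  Job 5: processing = 16, completes at 42
  Job 6: processing = 18, completes at 60
Sum of completion times = 153
Average completion time = 153/6 = 25.5

25.5


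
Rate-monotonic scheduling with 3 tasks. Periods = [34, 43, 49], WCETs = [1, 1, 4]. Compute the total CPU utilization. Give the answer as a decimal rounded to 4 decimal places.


Compute individual utilizations (exact fractions):
  Task 1: C/T = 1/34 (approx. 0.0294)
  Task 2: C/T = 1/43 (approx. 0.0233)
  Task 3: C/T = 4/49 (approx. 0.0816)
Total utilization U = 1/34 + 1/43 + 4/49 = 9621/71638
Rounded to 4 decimal places: U = 0.1343
RM (Liu & Layland) bound for 3 tasks = 0.779763; compare with U = 9621/71638 (approx. 0.134300)
U <= bound, so schedulable by RM sufficient condition.

0.1343


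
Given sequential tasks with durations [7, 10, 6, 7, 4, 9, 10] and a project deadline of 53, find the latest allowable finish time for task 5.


LF(activity 5) = deadline - sum of successor durations
Successors: activities 6 through 7 with durations [9, 10]
Sum of successor durations = 19
LF = 53 - 19 = 34

34


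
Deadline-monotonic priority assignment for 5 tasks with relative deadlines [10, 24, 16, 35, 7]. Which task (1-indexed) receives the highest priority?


Sort tasks by relative deadline (ascending):
  Task 5: deadline = 7
  Task 1: deadline = 10
  Task 3: deadline = 16
  Task 2: deadline = 24
  Task 4: deadline = 35
Priority order (highest first): [5, 1, 3, 2, 4]
Highest priority task = 5

5


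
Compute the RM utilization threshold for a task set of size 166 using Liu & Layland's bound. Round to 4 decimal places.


Compute 2^(1/166) = 1.0041843153
Subtract 1: 1.0041843153 - 1 = 0.0041843153
Multiply by n: 166 * 0.0041843153 = 0.6945963398
Round to 4 dp: 0.6946

0.6946


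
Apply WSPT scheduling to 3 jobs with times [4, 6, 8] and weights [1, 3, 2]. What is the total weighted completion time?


Compute p/w ratios and sort ascending (WSPT): [(6, 3), (4, 1), (8, 2)]
Compute weighted completion times:
  Job (p=6,w=3): C=6, w*C=3*6=18
  Job (p=4,w=1): C=10, w*C=1*10=10
  Job (p=8,w=2): C=18, w*C=2*18=36
Total weighted completion time = 64

64


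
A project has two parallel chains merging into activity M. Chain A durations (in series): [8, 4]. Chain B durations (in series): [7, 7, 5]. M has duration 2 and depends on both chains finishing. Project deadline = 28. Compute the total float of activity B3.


Forward pass: ES(B3) = sum of predecessors on chain B = 14
EF = ES + duration = 14 + 5 = 19
Backward pass: LF(M) = deadline = 28; LS(M) = 28 - 2 = 26
LF(B3) = LS(M) - sum(successors on chain B) = 26 - 0 = 26
LS = LF - duration = 26 - 5 = 21
Total float = LS - ES = 21 - 14 = 7

7


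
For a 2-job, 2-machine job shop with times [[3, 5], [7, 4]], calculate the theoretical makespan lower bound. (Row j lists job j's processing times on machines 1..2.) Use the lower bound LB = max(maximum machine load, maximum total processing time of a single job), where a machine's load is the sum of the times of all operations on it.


Machine loads:
  Machine 1: 3 + 7 = 10
  Machine 2: 5 + 4 = 9
Max machine load = 10
Job totals:
  Job 1: 8
  Job 2: 11
Max job total = 11
Lower bound = max(10, 11) = 11

11


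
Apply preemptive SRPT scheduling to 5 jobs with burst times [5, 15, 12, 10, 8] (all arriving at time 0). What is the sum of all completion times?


Since all jobs arrive at t=0, SRPT equals SPT ordering.
SPT order: [5, 8, 10, 12, 15]
Completion times:
  Job 1: p=5, C=5
  Job 2: p=8, C=13
  Job 3: p=10, C=23
  Job 4: p=12, C=35
  Job 5: p=15, C=50
Total completion time = 5 + 13 + 23 + 35 + 50 = 126

126


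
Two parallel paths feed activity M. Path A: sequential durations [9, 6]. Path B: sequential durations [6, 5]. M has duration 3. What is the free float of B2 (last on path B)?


ES(B2) = sum of predecessors on chain B = 6
EF(B2) = ES + duration = 6 + 5 = 11
Successor of B2 is M. ES(M) = max(sum(A), sum(B)) = max(15, 11) = 15
Free float = ES(successor) - EF(current) = 15 - 11 = 4

4


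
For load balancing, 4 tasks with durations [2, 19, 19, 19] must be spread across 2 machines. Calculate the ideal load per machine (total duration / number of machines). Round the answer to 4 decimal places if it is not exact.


Total processing time = 2 + 19 + 19 + 19 = 59
Number of machines = 2
Ideal balanced load = 59 / 2 = 29.5

29.5


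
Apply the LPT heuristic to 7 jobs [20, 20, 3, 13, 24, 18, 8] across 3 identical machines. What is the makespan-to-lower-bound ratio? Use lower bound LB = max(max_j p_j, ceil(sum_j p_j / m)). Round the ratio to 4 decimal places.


LPT order: [24, 20, 20, 18, 13, 8, 3]
Machine loads after assignment: [35, 38, 33]
LPT makespan = 38
Lower bound = max(max_job, ceil(total/3)) = max(24, 36) = 36
Ratio = 38 / 36 = 1.0556

1.0556


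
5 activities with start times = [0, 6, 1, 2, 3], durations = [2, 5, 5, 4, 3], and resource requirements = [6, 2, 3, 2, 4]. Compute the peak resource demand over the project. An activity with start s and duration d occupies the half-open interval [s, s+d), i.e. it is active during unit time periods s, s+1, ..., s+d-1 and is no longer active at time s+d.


Each activity i is active on [start_i, start_i + duration_i).
Compute total resource usage per time slot:
  t=0: active resources = [6], total = 6
  t=1: active resources = [6, 3], total = 9
  t=2: active resources = [3, 2], total = 5
  t=3: active resources = [3, 2, 4], total = 9
  t=4: active resources = [3, 2, 4], total = 9
  t=5: active resources = [3, 2, 4], total = 9
  t=6: active resources = [2], total = 2
  t=7: active resources = [2], total = 2
  t=8: active resources = [2], total = 2
  t=9: active resources = [2], total = 2
  t=10: active resources = [2], total = 2
Peak resource demand = 9

9


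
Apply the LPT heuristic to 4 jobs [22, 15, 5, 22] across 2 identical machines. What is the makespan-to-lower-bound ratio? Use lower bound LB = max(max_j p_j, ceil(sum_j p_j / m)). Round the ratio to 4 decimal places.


LPT order: [22, 22, 15, 5]
Machine loads after assignment: [37, 27]
LPT makespan = 37
Lower bound = max(max_job, ceil(total/2)) = max(22, 32) = 32
Ratio = 37 / 32 = 1.1563

1.1563


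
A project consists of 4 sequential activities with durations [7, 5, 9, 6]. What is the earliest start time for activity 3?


Activity 3 starts after activities 1 through 2 complete.
Predecessor durations: [7, 5]
ES = 7 + 5 = 12

12


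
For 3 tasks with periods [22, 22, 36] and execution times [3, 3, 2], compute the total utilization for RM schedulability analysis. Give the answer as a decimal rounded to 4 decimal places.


Compute individual utilizations (exact fractions):
  Task 1: C/T = 3/22 (approx. 0.1364)
  Task 2: C/T = 3/22 (approx. 0.1364)
  Task 3: C/T = 2/36 = 1/18 (approx. 0.0556)
Total utilization U = 3/22 + 3/22 + 1/18 = 65/198
Rounded to 4 decimal places: U = 0.3283
RM (Liu & Layland) bound for 3 tasks = 0.779763; compare with U = 65/198 (approx. 0.328283)
U <= bound, so schedulable by RM sufficient condition.

0.3283


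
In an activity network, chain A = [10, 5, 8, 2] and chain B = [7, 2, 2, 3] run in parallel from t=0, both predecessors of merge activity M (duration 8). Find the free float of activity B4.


ES(B4) = sum of predecessors on chain B = 11
EF(B4) = ES + duration = 11 + 3 = 14
Successor of B4 is M. ES(M) = max(sum(A), sum(B)) = max(25, 14) = 25
Free float = ES(successor) - EF(current) = 25 - 14 = 11

11


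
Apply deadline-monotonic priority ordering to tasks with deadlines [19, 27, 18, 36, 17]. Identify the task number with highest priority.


Sort tasks by relative deadline (ascending):
  Task 5: deadline = 17
  Task 3: deadline = 18
  Task 1: deadline = 19
  Task 2: deadline = 27
  Task 4: deadline = 36
Priority order (highest first): [5, 3, 1, 2, 4]
Highest priority task = 5

5


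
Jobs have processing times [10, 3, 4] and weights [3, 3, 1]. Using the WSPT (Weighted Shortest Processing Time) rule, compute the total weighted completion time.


Compute p/w ratios and sort ascending (WSPT): [(3, 3), (10, 3), (4, 1)]
Compute weighted completion times:
  Job (p=3,w=3): C=3, w*C=3*3=9
  Job (p=10,w=3): C=13, w*C=3*13=39
  Job (p=4,w=1): C=17, w*C=1*17=17
Total weighted completion time = 65

65


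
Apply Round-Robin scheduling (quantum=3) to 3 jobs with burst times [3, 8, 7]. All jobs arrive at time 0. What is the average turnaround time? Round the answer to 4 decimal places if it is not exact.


Time quantum = 3
Execution trace:
  J1 runs 3 units, time = 3
  J2 runs 3 units, time = 6
  J3 runs 3 units, time = 9
  J2 runs 3 units, time = 12
  J3 runs 3 units, time = 15
  J2 runs 2 units, time = 17
  J3 runs 1 units, time = 18
Finish times: [3, 17, 18]
Average turnaround = 38/3 = 12.6667

12.6667


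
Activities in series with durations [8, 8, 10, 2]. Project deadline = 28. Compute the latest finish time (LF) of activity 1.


LF(activity 1) = deadline - sum of successor durations
Successors: activities 2 through 4 with durations [8, 10, 2]
Sum of successor durations = 20
LF = 28 - 20 = 8

8


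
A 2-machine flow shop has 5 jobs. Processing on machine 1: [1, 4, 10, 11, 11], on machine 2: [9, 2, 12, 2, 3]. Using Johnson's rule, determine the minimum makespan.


Apply Johnson's rule:
  Group 1 (a <= b): [(1, 1, 9), (3, 10, 12)]
  Group 2 (a > b): [(5, 11, 3), (2, 4, 2), (4, 11, 2)]
Optimal job order: [1, 3, 5, 2, 4]
Schedule:
  Job 1: M1 done at 1, M2 done at 10
  Job 3: M1 done at 11, M2 done at 23
  Job 5: M1 done at 22, M2 done at 26
  Job 2: M1 done at 26, M2 done at 28
  Job 4: M1 done at 37, M2 done at 39
Makespan = 39

39


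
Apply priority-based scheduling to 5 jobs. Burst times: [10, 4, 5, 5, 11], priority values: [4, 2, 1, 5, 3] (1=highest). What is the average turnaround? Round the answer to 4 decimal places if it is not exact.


Sort by priority (ascending = highest first):
Order: [(1, 5), (2, 4), (3, 11), (4, 10), (5, 5)]
Completion times:
  Priority 1, burst=5, C=5
  Priority 2, burst=4, C=9
  Priority 3, burst=11, C=20
  Priority 4, burst=10, C=30
  Priority 5, burst=5, C=35
Average turnaround = 99/5 = 19.8

19.8


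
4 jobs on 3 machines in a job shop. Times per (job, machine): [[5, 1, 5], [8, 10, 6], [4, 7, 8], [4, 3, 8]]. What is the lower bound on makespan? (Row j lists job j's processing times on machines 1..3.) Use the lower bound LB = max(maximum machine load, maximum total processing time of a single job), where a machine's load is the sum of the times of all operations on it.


Machine loads:
  Machine 1: 5 + 8 + 4 + 4 = 21
  Machine 2: 1 + 10 + 7 + 3 = 21
  Machine 3: 5 + 6 + 8 + 8 = 27
Max machine load = 27
Job totals:
  Job 1: 11
  Job 2: 24
  Job 3: 19
  Job 4: 15
Max job total = 24
Lower bound = max(27, 24) = 27

27


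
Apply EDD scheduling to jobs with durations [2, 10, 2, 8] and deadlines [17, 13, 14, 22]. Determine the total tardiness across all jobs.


Sort by due date (EDD order): [(10, 13), (2, 14), (2, 17), (8, 22)]
Compute completion times and tardiness:
  Job 1: p=10, d=13, C=10, tardiness=max(0,10-13)=0
  Job 2: p=2, d=14, C=12, tardiness=max(0,12-14)=0
  Job 3: p=2, d=17, C=14, tardiness=max(0,14-17)=0
  Job 4: p=8, d=22, C=22, tardiness=max(0,22-22)=0
Total tardiness = 0

0


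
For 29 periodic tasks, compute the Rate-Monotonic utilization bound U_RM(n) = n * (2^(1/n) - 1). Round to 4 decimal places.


Compute 2^(1/29) = 1.0241895602
Subtract 1: 1.0241895602 - 1 = 0.0241895602
Multiply by n: 29 * 0.0241895602 = 0.7014972458
Round to 4 dp: 0.7015

0.7015


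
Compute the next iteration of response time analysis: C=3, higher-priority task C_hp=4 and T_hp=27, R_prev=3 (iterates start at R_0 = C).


R_next = C + ceil(R_prev / T_hp) * C_hp
ceil(3 / 27) = ceil(0.1111) = 1
Interference = 1 * 4 = 4
R_next = 3 + 4 = 7

7


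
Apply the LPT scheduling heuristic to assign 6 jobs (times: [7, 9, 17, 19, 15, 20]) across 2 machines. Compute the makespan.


Sort jobs in decreasing order (LPT): [20, 19, 17, 15, 9, 7]
Assign each job to the least loaded machine:
  Machine 1: jobs [20, 15, 9], load = 44
  Machine 2: jobs [19, 17, 7], load = 43
Makespan = max load = 44

44


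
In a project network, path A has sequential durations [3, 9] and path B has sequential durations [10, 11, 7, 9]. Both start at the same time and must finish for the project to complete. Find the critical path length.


Path A total = 3 + 9 = 12
Path B total = 10 + 11 + 7 + 9 = 37
Critical path = longest path = max(12, 37) = 37

37


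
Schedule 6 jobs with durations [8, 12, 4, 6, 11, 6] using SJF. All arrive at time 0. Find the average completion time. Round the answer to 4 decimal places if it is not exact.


SJF order (ascending): [4, 6, 6, 8, 11, 12]
Completion times:
  Job 1: burst=4, C=4
  Job 2: burst=6, C=10
  Job 3: burst=6, C=16
  Job 4: burst=8, C=24
  Job 5: burst=11, C=35
  Job 6: burst=12, C=47
Average completion = 136/6 = 22.6667

22.6667


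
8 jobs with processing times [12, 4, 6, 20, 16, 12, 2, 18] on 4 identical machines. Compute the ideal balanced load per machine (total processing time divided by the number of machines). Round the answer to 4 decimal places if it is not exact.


Total processing time = 12 + 4 + 6 + 20 + 16 + 12 + 2 + 18 = 90
Number of machines = 4
Ideal balanced load = 90 / 4 = 22.5

22.5


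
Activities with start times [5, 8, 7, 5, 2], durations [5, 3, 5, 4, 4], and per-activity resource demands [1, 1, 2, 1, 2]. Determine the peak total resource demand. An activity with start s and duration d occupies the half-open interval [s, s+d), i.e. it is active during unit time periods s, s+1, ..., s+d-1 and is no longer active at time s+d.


Each activity i is active on [start_i, start_i + duration_i).
Compute total resource usage per time slot:
  t=0: active resources = [], total = 0
  t=1: active resources = [], total = 0
  t=2: active resources = [2], total = 2
  t=3: active resources = [2], total = 2
  t=4: active resources = [2], total = 2
  t=5: active resources = [1, 1, 2], total = 4
  t=6: active resources = [1, 1], total = 2
  t=7: active resources = [1, 2, 1], total = 4
  t=8: active resources = [1, 1, 2, 1], total = 5
  t=9: active resources = [1, 1, 2], total = 4
  t=10: active resources = [1, 2], total = 3
  t=11: active resources = [2], total = 2
Peak resource demand = 5

5


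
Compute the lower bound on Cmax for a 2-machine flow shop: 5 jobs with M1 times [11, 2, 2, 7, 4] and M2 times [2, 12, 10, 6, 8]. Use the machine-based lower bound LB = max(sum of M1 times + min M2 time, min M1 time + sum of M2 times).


LB1 = sum(M1 times) + min(M2 times) = 26 + 2 = 28
LB2 = min(M1 times) + sum(M2 times) = 2 + 38 = 40
Lower bound = max(LB1, LB2) = max(28, 40) = 40

40


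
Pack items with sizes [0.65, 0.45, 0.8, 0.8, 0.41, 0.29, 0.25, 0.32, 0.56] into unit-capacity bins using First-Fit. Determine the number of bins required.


Place items sequentially using First-Fit:
  Item 0.65 -> new Bin 1
  Item 0.45 -> new Bin 2
  Item 0.8 -> new Bin 3
  Item 0.8 -> new Bin 4
  Item 0.41 -> Bin 2 (now 0.86)
  Item 0.29 -> Bin 1 (now 0.94)
  Item 0.25 -> new Bin 5
  Item 0.32 -> Bin 5 (now 0.57)
  Item 0.56 -> new Bin 6
Total bins used = 6

6


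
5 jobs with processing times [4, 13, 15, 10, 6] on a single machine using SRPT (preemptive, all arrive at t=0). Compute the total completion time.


Since all jobs arrive at t=0, SRPT equals SPT ordering.
SPT order: [4, 6, 10, 13, 15]
Completion times:
  Job 1: p=4, C=4
  Job 2: p=6, C=10
  Job 3: p=10, C=20
  Job 4: p=13, C=33
  Job 5: p=15, C=48
Total completion time = 4 + 10 + 20 + 33 + 48 = 115

115


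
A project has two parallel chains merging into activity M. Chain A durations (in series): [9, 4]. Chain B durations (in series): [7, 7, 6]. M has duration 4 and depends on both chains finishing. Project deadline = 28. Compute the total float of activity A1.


Forward pass: ES(A1) = sum of predecessors on chain A = 0
EF = ES + duration = 0 + 9 = 9
Backward pass: LF(M) = deadline = 28; LS(M) = 28 - 4 = 24
LF(A1) = LS(M) - sum(successors on chain A) = 24 - 4 = 20
LS = LF - duration = 20 - 9 = 11
Total float = LS - ES = 11 - 0 = 11

11


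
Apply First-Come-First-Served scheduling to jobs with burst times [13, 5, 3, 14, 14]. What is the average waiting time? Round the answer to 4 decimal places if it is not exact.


FCFS order (as given): [13, 5, 3, 14, 14]
Waiting times:
  Job 1: wait = 0
  Job 2: wait = 13
  Job 3: wait = 18
  Job 4: wait = 21
  Job 5: wait = 35
Sum of waiting times = 87
Average waiting time = 87/5 = 17.4

17.4


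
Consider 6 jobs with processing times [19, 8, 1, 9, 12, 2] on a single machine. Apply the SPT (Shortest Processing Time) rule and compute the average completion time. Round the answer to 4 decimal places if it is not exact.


Sort jobs by processing time (SPT order): [1, 2, 8, 9, 12, 19]
Compute completion times sequentially:
  Job 1: processing = 1, completes at 1
  Job 2: processing = 2, completes at 3
  Job 3: processing = 8, completes at 11
  Job 4: processing = 9, completes at 20
  Job 5: processing = 12, completes at 32
  Job 6: processing = 19, completes at 51
Sum of completion times = 118
Average completion time = 118/6 = 19.6667

19.6667


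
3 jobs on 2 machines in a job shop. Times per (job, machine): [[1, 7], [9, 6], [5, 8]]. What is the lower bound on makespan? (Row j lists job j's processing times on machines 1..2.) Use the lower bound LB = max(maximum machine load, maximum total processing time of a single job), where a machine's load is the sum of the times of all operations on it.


Machine loads:
  Machine 1: 1 + 9 + 5 = 15
  Machine 2: 7 + 6 + 8 = 21
Max machine load = 21
Job totals:
  Job 1: 8
  Job 2: 15
  Job 3: 13
Max job total = 15
Lower bound = max(21, 15) = 21

21


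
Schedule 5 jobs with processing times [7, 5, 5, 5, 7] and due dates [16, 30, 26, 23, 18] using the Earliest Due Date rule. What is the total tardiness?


Sort by due date (EDD order): [(7, 16), (7, 18), (5, 23), (5, 26), (5, 30)]
Compute completion times and tardiness:
  Job 1: p=7, d=16, C=7, tardiness=max(0,7-16)=0
  Job 2: p=7, d=18, C=14, tardiness=max(0,14-18)=0
  Job 3: p=5, d=23, C=19, tardiness=max(0,19-23)=0
  Job 4: p=5, d=26, C=24, tardiness=max(0,24-26)=0
  Job 5: p=5, d=30, C=29, tardiness=max(0,29-30)=0
Total tardiness = 0

0


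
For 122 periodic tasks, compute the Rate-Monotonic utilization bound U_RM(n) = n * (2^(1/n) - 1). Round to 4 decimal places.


Compute 2^(1/122) = 1.0056977048
Subtract 1: 1.0056977048 - 1 = 0.0056977048
Multiply by n: 122 * 0.0056977048 = 0.6951199856
Round to 4 dp: 0.6951

0.6951


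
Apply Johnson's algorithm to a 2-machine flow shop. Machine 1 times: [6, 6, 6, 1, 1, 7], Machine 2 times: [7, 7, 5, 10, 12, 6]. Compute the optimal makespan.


Apply Johnson's rule:
  Group 1 (a <= b): [(4, 1, 10), (5, 1, 12), (1, 6, 7), (2, 6, 7)]
  Group 2 (a > b): [(6, 7, 6), (3, 6, 5)]
Optimal job order: [4, 5, 1, 2, 6, 3]
Schedule:
  Job 4: M1 done at 1, M2 done at 11
  Job 5: M1 done at 2, M2 done at 23
  Job 1: M1 done at 8, M2 done at 30
  Job 2: M1 done at 14, M2 done at 37
  Job 6: M1 done at 21, M2 done at 43
  Job 3: M1 done at 27, M2 done at 48
Makespan = 48

48


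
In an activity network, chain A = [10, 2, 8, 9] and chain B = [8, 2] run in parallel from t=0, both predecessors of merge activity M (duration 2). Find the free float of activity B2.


ES(B2) = sum of predecessors on chain B = 8
EF(B2) = ES + duration = 8 + 2 = 10
Successor of B2 is M. ES(M) = max(sum(A), sum(B)) = max(29, 10) = 29
Free float = ES(successor) - EF(current) = 29 - 10 = 19

19


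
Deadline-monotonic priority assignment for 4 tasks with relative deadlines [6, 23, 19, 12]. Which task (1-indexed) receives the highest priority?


Sort tasks by relative deadline (ascending):
  Task 1: deadline = 6
  Task 4: deadline = 12
  Task 3: deadline = 19
  Task 2: deadline = 23
Priority order (highest first): [1, 4, 3, 2]
Highest priority task = 1

1


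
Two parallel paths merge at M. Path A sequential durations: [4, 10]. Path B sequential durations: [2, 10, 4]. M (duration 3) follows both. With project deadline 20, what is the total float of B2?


Forward pass: ES(B2) = sum of predecessors on chain B = 2
EF = ES + duration = 2 + 10 = 12
Backward pass: LF(M) = deadline = 20; LS(M) = 20 - 3 = 17
LF(B2) = LS(M) - sum(successors on chain B) = 17 - 4 = 13
LS = LF - duration = 13 - 10 = 3
Total float = LS - ES = 3 - 2 = 1

1


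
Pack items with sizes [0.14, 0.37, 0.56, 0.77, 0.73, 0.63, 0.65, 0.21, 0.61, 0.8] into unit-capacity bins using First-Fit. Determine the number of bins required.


Place items sequentially using First-Fit:
  Item 0.14 -> new Bin 1
  Item 0.37 -> Bin 1 (now 0.51)
  Item 0.56 -> new Bin 2
  Item 0.77 -> new Bin 3
  Item 0.73 -> new Bin 4
  Item 0.63 -> new Bin 5
  Item 0.65 -> new Bin 6
  Item 0.21 -> Bin 1 (now 0.72)
  Item 0.61 -> new Bin 7
  Item 0.8 -> new Bin 8
Total bins used = 8

8


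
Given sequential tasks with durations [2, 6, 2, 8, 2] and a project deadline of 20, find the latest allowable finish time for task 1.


LF(activity 1) = deadline - sum of successor durations
Successors: activities 2 through 5 with durations [6, 2, 8, 2]
Sum of successor durations = 18
LF = 20 - 18 = 2

2


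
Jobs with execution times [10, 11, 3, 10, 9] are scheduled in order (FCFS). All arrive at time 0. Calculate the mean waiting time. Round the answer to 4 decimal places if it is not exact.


FCFS order (as given): [10, 11, 3, 10, 9]
Waiting times:
  Job 1: wait = 0
  Job 2: wait = 10
  Job 3: wait = 21
  Job 4: wait = 24
  Job 5: wait = 34
Sum of waiting times = 89
Average waiting time = 89/5 = 17.8

17.8


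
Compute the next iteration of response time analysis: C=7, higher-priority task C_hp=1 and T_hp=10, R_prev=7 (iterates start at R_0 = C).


R_next = C + ceil(R_prev / T_hp) * C_hp
ceil(7 / 10) = ceil(0.7) = 1
Interference = 1 * 1 = 1
R_next = 7 + 1 = 8

8


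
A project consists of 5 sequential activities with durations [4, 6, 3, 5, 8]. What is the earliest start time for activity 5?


Activity 5 starts after activities 1 through 4 complete.
Predecessor durations: [4, 6, 3, 5]
ES = 4 + 6 + 3 + 5 = 18

18


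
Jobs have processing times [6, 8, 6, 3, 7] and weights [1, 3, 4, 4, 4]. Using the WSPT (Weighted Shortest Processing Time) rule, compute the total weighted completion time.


Compute p/w ratios and sort ascending (WSPT): [(3, 4), (6, 4), (7, 4), (8, 3), (6, 1)]
Compute weighted completion times:
  Job (p=3,w=4): C=3, w*C=4*3=12
  Job (p=6,w=4): C=9, w*C=4*9=36
  Job (p=7,w=4): C=16, w*C=4*16=64
  Job (p=8,w=3): C=24, w*C=3*24=72
  Job (p=6,w=1): C=30, w*C=1*30=30
Total weighted completion time = 214

214


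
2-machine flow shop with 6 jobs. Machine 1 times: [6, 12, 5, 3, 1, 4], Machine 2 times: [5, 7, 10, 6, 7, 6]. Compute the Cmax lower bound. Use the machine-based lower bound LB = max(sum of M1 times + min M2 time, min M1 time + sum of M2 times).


LB1 = sum(M1 times) + min(M2 times) = 31 + 5 = 36
LB2 = min(M1 times) + sum(M2 times) = 1 + 41 = 42
Lower bound = max(LB1, LB2) = max(36, 42) = 42

42


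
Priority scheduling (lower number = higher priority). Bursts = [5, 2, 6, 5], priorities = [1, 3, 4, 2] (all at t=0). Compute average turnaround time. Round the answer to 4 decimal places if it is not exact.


Sort by priority (ascending = highest first):
Order: [(1, 5), (2, 5), (3, 2), (4, 6)]
Completion times:
  Priority 1, burst=5, C=5
  Priority 2, burst=5, C=10
  Priority 3, burst=2, C=12
  Priority 4, burst=6, C=18
Average turnaround = 45/4 = 11.25

11.25


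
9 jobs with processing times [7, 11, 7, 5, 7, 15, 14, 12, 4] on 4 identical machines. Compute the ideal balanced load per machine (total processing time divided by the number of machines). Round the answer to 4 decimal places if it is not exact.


Total processing time = 7 + 11 + 7 + 5 + 7 + 15 + 14 + 12 + 4 = 82
Number of machines = 4
Ideal balanced load = 82 / 4 = 20.5

20.5


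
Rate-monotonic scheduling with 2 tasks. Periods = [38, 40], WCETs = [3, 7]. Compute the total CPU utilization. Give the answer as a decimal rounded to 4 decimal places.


Compute individual utilizations (exact fractions):
  Task 1: C/T = 3/38 (approx. 0.0789)
  Task 2: C/T = 7/40 (approx. 0.175)
Total utilization U = 3/38 + 7/40 = 193/760
Rounded to 4 decimal places: U = 0.2539
RM (Liu & Layland) bound for 2 tasks = 0.828427; compare with U = 193/760 (approx. 0.253947)
U <= bound, so schedulable by RM sufficient condition.

0.2539


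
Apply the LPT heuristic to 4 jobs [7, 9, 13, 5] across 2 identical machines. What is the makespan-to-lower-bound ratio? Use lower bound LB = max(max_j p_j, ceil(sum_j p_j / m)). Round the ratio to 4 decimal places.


LPT order: [13, 9, 7, 5]
Machine loads after assignment: [18, 16]
LPT makespan = 18
Lower bound = max(max_job, ceil(total/2)) = max(13, 17) = 17
Ratio = 18 / 17 = 1.0588

1.0588


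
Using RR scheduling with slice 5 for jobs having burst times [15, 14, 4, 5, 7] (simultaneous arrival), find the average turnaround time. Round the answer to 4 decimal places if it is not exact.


Time quantum = 5
Execution trace:
  J1 runs 5 units, time = 5
  J2 runs 5 units, time = 10
  J3 runs 4 units, time = 14
  J4 runs 5 units, time = 19
  J5 runs 5 units, time = 24
  J1 runs 5 units, time = 29
  J2 runs 5 units, time = 34
  J5 runs 2 units, time = 36
  J1 runs 5 units, time = 41
  J2 runs 4 units, time = 45
Finish times: [41, 45, 14, 19, 36]
Average turnaround = 155/5 = 31.0

31.0


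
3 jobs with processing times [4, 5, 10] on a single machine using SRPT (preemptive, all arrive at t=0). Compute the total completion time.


Since all jobs arrive at t=0, SRPT equals SPT ordering.
SPT order: [4, 5, 10]
Completion times:
  Job 1: p=4, C=4
  Job 2: p=5, C=9
  Job 3: p=10, C=19
Total completion time = 4 + 9 + 19 = 32

32


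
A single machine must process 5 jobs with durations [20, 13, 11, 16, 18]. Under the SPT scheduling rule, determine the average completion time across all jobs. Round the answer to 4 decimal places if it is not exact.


Sort jobs by processing time (SPT order): [11, 13, 16, 18, 20]
Compute completion times sequentially:
  Job 1: processing = 11, completes at 11
  Job 2: processing = 13, completes at 24
  Job 3: processing = 16, completes at 40
  Job 4: processing = 18, completes at 58
  Job 5: processing = 20, completes at 78
Sum of completion times = 211
Average completion time = 211/5 = 42.2

42.2


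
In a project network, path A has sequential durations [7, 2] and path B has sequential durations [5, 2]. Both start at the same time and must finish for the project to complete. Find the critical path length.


Path A total = 7 + 2 = 9
Path B total = 5 + 2 = 7
Critical path = longest path = max(9, 7) = 9

9


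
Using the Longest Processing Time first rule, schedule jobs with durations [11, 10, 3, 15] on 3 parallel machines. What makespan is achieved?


Sort jobs in decreasing order (LPT): [15, 11, 10, 3]
Assign each job to the least loaded machine:
  Machine 1: jobs [15], load = 15
  Machine 2: jobs [11], load = 11
  Machine 3: jobs [10, 3], load = 13
Makespan = max load = 15

15


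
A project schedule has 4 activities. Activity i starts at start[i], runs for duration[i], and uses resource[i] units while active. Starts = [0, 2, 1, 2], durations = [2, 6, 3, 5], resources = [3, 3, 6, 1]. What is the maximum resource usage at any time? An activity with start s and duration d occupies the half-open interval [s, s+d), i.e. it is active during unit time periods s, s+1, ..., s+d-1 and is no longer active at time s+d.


Each activity i is active on [start_i, start_i + duration_i).
Compute total resource usage per time slot:
  t=0: active resources = [3], total = 3
  t=1: active resources = [3, 6], total = 9
  t=2: active resources = [3, 6, 1], total = 10
  t=3: active resources = [3, 6, 1], total = 10
  t=4: active resources = [3, 1], total = 4
  t=5: active resources = [3, 1], total = 4
  t=6: active resources = [3, 1], total = 4
  t=7: active resources = [3], total = 3
Peak resource demand = 10

10


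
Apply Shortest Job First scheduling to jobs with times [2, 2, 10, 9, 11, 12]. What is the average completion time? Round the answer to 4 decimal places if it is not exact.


SJF order (ascending): [2, 2, 9, 10, 11, 12]
Completion times:
  Job 1: burst=2, C=2
  Job 2: burst=2, C=4
  Job 3: burst=9, C=13
  Job 4: burst=10, C=23
  Job 5: burst=11, C=34
  Job 6: burst=12, C=46
Average completion = 122/6 = 20.3333

20.3333


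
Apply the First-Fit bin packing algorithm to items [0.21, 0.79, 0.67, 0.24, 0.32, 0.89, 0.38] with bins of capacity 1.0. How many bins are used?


Place items sequentially using First-Fit:
  Item 0.21 -> new Bin 1
  Item 0.79 -> Bin 1 (now 1.0)
  Item 0.67 -> new Bin 2
  Item 0.24 -> Bin 2 (now 0.91)
  Item 0.32 -> new Bin 3
  Item 0.89 -> new Bin 4
  Item 0.38 -> Bin 3 (now 0.7)
Total bins used = 4

4


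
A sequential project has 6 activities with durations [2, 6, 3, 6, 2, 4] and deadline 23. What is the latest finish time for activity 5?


LF(activity 5) = deadline - sum of successor durations
Successors: activities 6 through 6 with durations [4]
Sum of successor durations = 4
LF = 23 - 4 = 19

19


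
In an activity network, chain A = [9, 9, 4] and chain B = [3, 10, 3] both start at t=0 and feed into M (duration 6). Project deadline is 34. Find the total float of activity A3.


Forward pass: ES(A3) = sum of predecessors on chain A = 18
EF = ES + duration = 18 + 4 = 22
Backward pass: LF(M) = deadline = 34; LS(M) = 34 - 6 = 28
LF(A3) = LS(M) - sum(successors on chain A) = 28 - 0 = 28
LS = LF - duration = 28 - 4 = 24
Total float = LS - ES = 24 - 18 = 6

6
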